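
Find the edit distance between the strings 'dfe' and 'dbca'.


Building DP table for s1='dfe' (len 3) and s2='dbca' (len 4):
       d  b  c  a
    0  1  2  3  4
  d 1  0  1  2  3
  f 2  1  1  2  3
  e 3  2  2  2  3
Edit distance = dp[3][4] = 3

3


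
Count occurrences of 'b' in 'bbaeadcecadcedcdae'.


Scanning 'bbaeadcecadcedcdae' for 'b':
  Position 0: 'b' -> MATCH (count: 1)
  Position 1: 'b' -> MATCH (count: 2)
Total occurrences of 'b': 2

2


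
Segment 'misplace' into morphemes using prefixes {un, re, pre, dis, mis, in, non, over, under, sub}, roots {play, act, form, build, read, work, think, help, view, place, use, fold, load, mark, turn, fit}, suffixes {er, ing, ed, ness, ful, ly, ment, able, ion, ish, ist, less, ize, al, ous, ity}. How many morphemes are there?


Segmenting 'misplace' against the inventory:
  'mis' -> prefix (morpheme 1)
  'place' -> root (morpheme 2)
Total morphemes: 2

2


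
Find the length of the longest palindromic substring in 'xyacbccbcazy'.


Scanning 'xyacbccbcazy' for palindromic substrings.
Substring at positions 2-9: 'acbccbca'.
Check: reverse('acbccbca') = 'acbccbca' -> palindrome confirmed.
Neighbouring characters ('y' / 'z') break symmetry, so it cannot extend further.
No longer palindromic substring exists; longest length = 8

8


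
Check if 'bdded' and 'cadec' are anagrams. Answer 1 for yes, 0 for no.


Sort characters of 'bdded': 'bddde'
Sort characters of 'cadec': 'accde'
Sorted forms differ -> they are NOT anagrams
Result: 0

0


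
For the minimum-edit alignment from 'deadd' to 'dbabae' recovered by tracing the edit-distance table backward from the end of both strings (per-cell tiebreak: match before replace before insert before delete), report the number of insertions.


Edit distance = 4. Backtracking from cell (5, 6) with preference match > replace > insert > delete,
then listing the resulting alignment 'deadd' -> 'dbabae' left to right:
  Step 1: keep 'd'
  Step 2: replace e->b
  Step 3: keep 'a'
  Step 4: insert 'b' [insertion #1]
  Step 5: replace d->a
  Step 6: replace d->e
Total insertions: 1

1


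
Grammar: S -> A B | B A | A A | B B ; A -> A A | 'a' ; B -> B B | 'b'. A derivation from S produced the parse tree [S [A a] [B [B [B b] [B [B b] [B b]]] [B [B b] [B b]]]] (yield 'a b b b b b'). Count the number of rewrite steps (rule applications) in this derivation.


Every bracketed nonterminal node [X ...] in the tree is produced by exactly one rule application.
Reading the tree off as a leftmost derivation:
  Step 1: S  =>  A B   (applied S -> A B)
  Step 2: A B  =>  a B   (applied A -> a)
  Step 3: a B  =>  a B B   (applied B -> B B)
  Step 4: a B B  =>  a B B B   (applied B -> B B)
  Step 5: a B B B  =>  a b B B   (applied B -> b)
  Step 6: a b B B  =>  a b B B B   (applied B -> B B)
  Step 7: a b B B B  =>  a b b B B   (applied B -> b)
  Step 8: a b b B B  =>  a b b b B   (applied B -> b)
  Step 9: a b b b B  =>  a b b b B B   (applied B -> B B)
  Step 10: a b b b B B  =>  a b b b b B   (applied B -> b)
  Step 11: a b b b b B  =>  a b b b b b   (applied B -> b)
Final yield: a b b b b b
Total rewrite steps: 11

11


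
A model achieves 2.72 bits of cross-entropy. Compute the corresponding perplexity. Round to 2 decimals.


Perplexity formula: PP = 2^H
H = 2.72
PP = 2^2.72
Decompose: 2^2.72 = 2^2 * 2^0.72
2^2 = 4, 2^0.72 ~ 1.6471820
PP ~ 4 * 1.6471820 = 6.5887280
Rounded to 2 decimals: 6.59

6.59


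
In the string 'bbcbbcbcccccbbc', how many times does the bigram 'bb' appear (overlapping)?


Scanning 'bbcbbcbcccccbbc' for bigram 'bb':
  Position 0: 'bb' -> MATCH
  Position 1: 'bc' -> no
  Position 2: 'cb' -> no
  Position 3: 'bb' -> MATCH
  Position 4: 'bc' -> no
  Position 5: 'cb' -> no
  Position 6: 'bc' -> no
  Position 7: 'cc' -> no
  Position 8: 'cc' -> no
  Position 9: 'cc' -> no
  Position 10: 'cc' -> no
  Position 11: 'cb' -> no
  Position 12: 'bb' -> MATCH
  Position 13: 'bc' -> no
Total matches: 3

3


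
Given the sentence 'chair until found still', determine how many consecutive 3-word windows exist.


Word trigrams from [4] words:
  Trigram 1: (chair until found)
  Trigram 2: (until found still)
Total word trigrams: 4 - 2 = 2

2


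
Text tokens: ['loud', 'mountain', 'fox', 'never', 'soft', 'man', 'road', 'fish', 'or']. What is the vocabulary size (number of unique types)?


Listing all tokens and tracking unique types:
  Token 1: 'loud' -> NEW (unique so far: 1)
  Token 2: 'mountain' -> NEW (unique so far: 2)
  Token 3: 'fox' -> NEW (unique so far: 3)
  Token 4: 'never' -> NEW (unique so far: 4)
  Token 5: 'soft' -> NEW (unique so far: 5)
  Token 6: 'man' -> NEW (unique so far: 6)
  Token 7: 'road' -> NEW (unique so far: 7)
  Token 8: 'fish' -> NEW (unique so far: 8)
  Token 9: 'or' -> NEW (unique so far: 9)
Unique types: ('fish', 'fox', 'loud', 'man', 'mountain', 'never', 'or', 'road', 'soft')
Vocabulary size: 9

9


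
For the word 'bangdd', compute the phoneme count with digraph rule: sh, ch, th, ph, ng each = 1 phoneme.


Parsing 'bangdd' greedily, digraphs first:
  'b' -> consonant phoneme (phonemes so far: 1)
  'a' -> vowel phoneme (phonemes so far: 2)
  'ng' -> digraph (1 consonant phoneme) (phonemes so far: 3)
  'd' -> consonant phoneme (phonemes so far: 4)
  'd' -> consonant phoneme (phonemes so far: 5)
Total phonemes: 5

5


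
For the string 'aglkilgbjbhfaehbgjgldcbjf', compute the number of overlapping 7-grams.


String 'aglkilgbjbhfaehbgjgldcbjf' has length L = 25.
Number of overlapping n-grams = L - n + 1
Substituting: 25 - 7 + 1 = 19

19


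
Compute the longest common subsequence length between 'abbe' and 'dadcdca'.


DP table for LCS of 'abbe' and 'dadcdca':
       d  a  d  c  d  c  a
    0  0  0  0  0  0  0  0
  a 0  0  1  1  1  1  1  1
  b 0  0  1  1  1  1  1  1
  b 0  0  1  1  1  1  1  1
  e 0  0  1  1  1  1  1  1
LCS: 'a'
LCS length = 1

1


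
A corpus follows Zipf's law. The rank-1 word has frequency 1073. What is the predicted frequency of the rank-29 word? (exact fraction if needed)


Zipf's law: freq(rank) = f1 / rank
f1 = 1073, rank = 29
freq = 1073 / 29
= 37

37


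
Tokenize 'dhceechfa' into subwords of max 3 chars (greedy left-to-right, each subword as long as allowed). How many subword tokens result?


'dhceechfa' has 9 characters.
Chunking with max size 3:
  Chunk 1: 'dhc' (positions 0-2)
  Chunk 2: 'eec' (positions 3-5)
  Chunk 3: 'hfa' (positions 6-8)
Total chunks: ceil(9 / 3) = 3

3


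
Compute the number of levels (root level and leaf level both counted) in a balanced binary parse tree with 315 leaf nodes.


In a balanced binary tree with n leaves the deepest leaf is ceil(log2(n)) edges below the root,
so counting node levels inclusive of root and leaves gives ceil(log2(n)) + 1 levels.
log2(315) = 8.2992
ceil(8.2992) = 9
levels = 9 + 1 = 10

10


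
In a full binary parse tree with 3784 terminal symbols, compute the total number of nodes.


Leaf nodes (terminals): 3784
Internal nodes = n - 1 = 3784 - 1 = 3783
Total = leaves + internal = 3784 + 3783 = 7567

7567


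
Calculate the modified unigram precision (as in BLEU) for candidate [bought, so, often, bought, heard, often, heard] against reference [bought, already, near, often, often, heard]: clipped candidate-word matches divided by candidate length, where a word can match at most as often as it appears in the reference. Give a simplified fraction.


Reference word counts: {'already': 1, 'bought': 1, 'heard': 1, 'near': 1, 'often': 2}
Checking each candidate word (with clipping):
  'bought' -> in reference (ref count 1, used 1/1) -> match (matches: 1)
  'so' -> not in reference -> no match (matches: 1)
  'often' -> in reference (ref count 2, used 1/2) -> match (matches: 2)
  'bought' -> ref count 1 already used up (1/1) -> clipped, no match (matches: 2)
  'heard' -> in reference (ref count 1, used 1/1) -> match (matches: 3)
  'often' -> in reference (ref count 2, used 2/2) -> match (matches: 4)
  'heard' -> ref count 1 already used up (1/1) -> clipped, no match (matches: 4)
Clipped matches: 4, Candidate length: 7
Precision = 4/7

4/7


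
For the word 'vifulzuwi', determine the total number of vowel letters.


Scanning each character of 'vifulzuwi':
  Position 1: 'v' -> consonant (running count: 0)
  Position 2: 'i' -> vowel (running count: 1)
  Position 3: 'f' -> consonant (running count: 1)
  Position 4: 'u' -> vowel (running count: 2)
  Position 5: 'l' -> consonant (running count: 2)
  Position 6: 'z' -> consonant (running count: 2)
  Position 7: 'u' -> vowel (running count: 3)
  Position 8: 'w' -> consonant (running count: 3)
  Position 9: 'i' -> vowel (running count: 4)
Total vowels: 4

4


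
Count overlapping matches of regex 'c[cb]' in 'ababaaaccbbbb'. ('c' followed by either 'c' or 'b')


Pattern: c[cb] means 'c' followed by either 'c' or 'b'.
Scanning 'ababaaaccbbbb' position-by-position:
  Pos 0: window 'ab' -> no
  Pos 1: window 'ba' -> no
  Pos 2: window 'ab' -> no
  Pos 3: window 'ba' -> no
  Pos 4: window 'aa' -> no
  Pos 5: window 'aa' -> no
  Pos 6: window 'ac' -> no
  Pos 7: window 'cc' -> MATCH
  Pos 8: window 'cb' -> MATCH
  Pos 9: window 'bb' -> no
  Pos 10: window 'bb' -> no
  Pos 11: window 'bb' -> no
  Pos 12: window 'b' -> no
Total matches: 2

2


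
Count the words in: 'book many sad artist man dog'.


Counting words by splitting on spaces:
  Word 1: 'book'
  Word 2: 'many'
  Word 3: 'sad'
  Word 4: 'artist'
  Word 5: 'man'
  Word 6: 'dog'
Total words: 6

6


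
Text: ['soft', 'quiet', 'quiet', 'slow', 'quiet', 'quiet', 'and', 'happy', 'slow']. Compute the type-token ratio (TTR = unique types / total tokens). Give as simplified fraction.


Tokens: 9
Unique types: ('and', 'happy', 'quiet', 'slow', 'soft') = 5
TTR = 5/9
Already in lowest terms.

5/9


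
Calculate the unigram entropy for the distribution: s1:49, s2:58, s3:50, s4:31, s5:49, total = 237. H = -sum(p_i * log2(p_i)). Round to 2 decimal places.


Computing entropy H = -sum(p_i * log2(p_i)):
  s1: p = 49/237 = 0.2068, -p*log2(p) = 0.4702
  s2: p = 58/237 = 0.2447, -p*log2(p) = 0.4970
  s3: p = 50/237 = 0.2110, -p*log2(p) = 0.4736
  s4: p = 31/237 = 0.1308, -p*log2(p) = 0.3838
  s5: p = 49/237 = 0.2068, -p*log2(p) = 0.4702
H = sum of terms = 2.2948
Rounded to 2 decimals: 2.29

2.29


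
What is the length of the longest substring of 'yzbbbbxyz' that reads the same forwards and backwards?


Scanning 'yzbbbbxyz' for palindromic substrings.
Substring at positions 2-5: 'bbbb'.
Check: reverse('bbbb') = 'bbbb' -> palindrome confirmed.
Neighbouring characters ('z' / 'x') break symmetry, so it cannot extend further.
No longer palindromic substring exists; longest length = 4

4


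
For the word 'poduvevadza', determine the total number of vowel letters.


Scanning each character of 'poduvevadza':
  Position 1: 'p' -> consonant (running count: 0)
  Position 2: 'o' -> vowel (running count: 1)
  Position 3: 'd' -> consonant (running count: 1)
  Position 4: 'u' -> vowel (running count: 2)
  Position 5: 'v' -> consonant (running count: 2)
  Position 6: 'e' -> vowel (running count: 3)
  Position 7: 'v' -> consonant (running count: 3)
  Position 8: 'a' -> vowel (running count: 4)
  Position 9: 'd' -> consonant (running count: 4)
  Position 10: 'z' -> consonant (running count: 4)
  Position 11: 'a' -> vowel (running count: 5)
Total vowels: 5

5


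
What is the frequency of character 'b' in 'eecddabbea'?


Scanning 'eecddabbea' for 'b':
  Position 6: 'b' -> MATCH (count: 1)
  Position 7: 'b' -> MATCH (count: 2)
Total occurrences of 'b': 2

2


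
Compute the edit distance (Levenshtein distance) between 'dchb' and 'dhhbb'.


Building DP table for s1='dchb' (len 4) and s2='dhhbb' (len 5):
       d  h  h  b  b
    0  1  2  3  4  5
  d 1  0  1  2  3  4
  c 2  1  1  2  3  4
  h 3  2  1  1  2  3
  b 4  3  2  2  1  2
Edit distance = dp[4][5] = 2

2


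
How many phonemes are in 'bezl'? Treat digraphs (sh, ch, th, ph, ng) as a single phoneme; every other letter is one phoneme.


Parsing 'bezl' greedily, digraphs first:
  'b' -> consonant phoneme (phonemes so far: 1)
  'e' -> vowel phoneme (phonemes so far: 2)
  'z' -> consonant phoneme (phonemes so far: 3)
  'l' -> consonant phoneme (phonemes so far: 4)
Total phonemes: 4

4


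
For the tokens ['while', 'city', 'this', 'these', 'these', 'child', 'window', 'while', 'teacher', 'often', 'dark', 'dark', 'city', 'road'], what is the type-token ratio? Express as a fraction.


Tokens: 14
Unique types: ('child', 'city', 'dark', 'often', 'road', 'teacher', 'these', 'this', 'while', 'window') = 10
TTR = 10/14
Simplify: divide both by 2 -> 5/7
TTR = 5/7

5/7


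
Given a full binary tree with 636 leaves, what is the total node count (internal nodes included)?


Leaf nodes (terminals): 636
Internal nodes = n - 1 = 636 - 1 = 635
Total = leaves + internal = 636 + 635 = 1271

1271


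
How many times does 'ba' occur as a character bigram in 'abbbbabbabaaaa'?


Scanning 'abbbbabbabaaaa' for bigram 'ba':
  Position 0: 'ab' -> no
  Position 1: 'bb' -> no
  Position 2: 'bb' -> no
  Position 3: 'bb' -> no
  Position 4: 'ba' -> MATCH
  Position 5: 'ab' -> no
  Position 6: 'bb' -> no
  Position 7: 'ba' -> MATCH
  Position 8: 'ab' -> no
  Position 9: 'ba' -> MATCH
  Position 10: 'aa' -> no
  Position 11: 'aa' -> no
  Position 12: 'aa' -> no
Total matches: 3

3


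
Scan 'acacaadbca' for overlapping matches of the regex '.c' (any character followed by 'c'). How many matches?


Pattern: .c means any character followed by 'c'.
Scanning 'acacaadbca' position-by-position:
  Pos 0: window 'ac' -> MATCH
  Pos 1: window 'ca' -> no
  Pos 2: window 'ac' -> MATCH
  Pos 3: window 'ca' -> no
  Pos 4: window 'aa' -> no
  Pos 5: window 'ad' -> no
  Pos 6: window 'db' -> no
  Pos 7: window 'bc' -> MATCH
  Pos 8: window 'ca' -> no
  Pos 9: window 'a' -> no
Total matches: 3

3


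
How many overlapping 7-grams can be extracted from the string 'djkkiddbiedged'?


String 'djkkiddbiedged' has length L = 14.
Number of overlapping n-grams = L - n + 1
Substituting: 14 - 7 + 1 = 8

8


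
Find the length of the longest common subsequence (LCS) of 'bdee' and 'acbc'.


DP table for LCS of 'bdee' and 'acbc':
       a  c  b  c
    0  0  0  0  0
  b 0  0  0  1  1
  d 0  0  0  1  1
  e 0  0  0  1  1
  e 0  0  0  1  1
LCS: 'b'
LCS length = 1

1


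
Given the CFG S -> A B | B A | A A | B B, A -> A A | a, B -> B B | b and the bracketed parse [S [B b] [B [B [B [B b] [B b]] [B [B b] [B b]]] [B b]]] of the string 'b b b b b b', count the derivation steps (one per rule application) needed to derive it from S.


Every bracketed nonterminal node [X ...] in the tree is produced by exactly one rule application.
Reading the tree off as a leftmost derivation:
  Step 1: S  =>  B B   (applied S -> B B)
  Step 2: B B  =>  b B   (applied B -> b)
  Step 3: b B  =>  b B B   (applied B -> B B)
  Step 4: b B B  =>  b B B B   (applied B -> B B)
  Step 5: b B B B  =>  b B B B B   (applied B -> B B)
  Step 6: b B B B B  =>  b b B B B   (applied B -> b)
  Step 7: b b B B B  =>  b b b B B   (applied B -> b)
  Step 8: b b b B B  =>  b b b B B B   (applied B -> B B)
  Step 9: b b b B B B  =>  b b b b B B   (applied B -> b)
  Step 10: b b b b B B  =>  b b b b b B   (applied B -> b)
  Step 11: b b b b b B  =>  b b b b b b   (applied B -> b)
Final yield: b b b b b b
Total rewrite steps: 11

11


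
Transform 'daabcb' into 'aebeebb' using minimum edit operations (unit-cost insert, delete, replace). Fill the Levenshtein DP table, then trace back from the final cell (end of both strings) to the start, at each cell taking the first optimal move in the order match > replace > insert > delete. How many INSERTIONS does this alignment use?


Edit distance = 5. Backtracking from cell (6, 7) with preference match > replace > insert > delete,
then listing the resulting alignment 'daabcb' -> 'aebeebb' left to right:
  Step 1: delete 'd'
  Step 2: keep 'a'
  Step 3: replace a->e
  Step 4: keep 'b'
  Step 5: insert 'e' [insertion #1]
  Step 6: insert 'e' [insertion #2]
  Step 7: replace c->b
  Step 8: keep 'b'
Total insertions: 2

2


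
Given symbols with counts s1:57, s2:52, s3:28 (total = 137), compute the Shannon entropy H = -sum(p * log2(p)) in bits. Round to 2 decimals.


Computing entropy H = -sum(p_i * log2(p_i)):
  s1: p = 57/137 = 0.4161, -p*log2(p) = 0.5264
  s2: p = 52/137 = 0.3796, -p*log2(p) = 0.5305
  s3: p = 28/137 = 0.2044, -p*log2(p) = 0.4682
H = sum of terms = 1.5251
Rounded to 2 decimals: 1.53

1.53


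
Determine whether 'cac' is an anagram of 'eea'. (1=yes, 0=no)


Sort characters of 'cac': 'acc'
Sort characters of 'eea': 'aee'
Sorted forms differ -> they are NOT anagrams
Result: 0

0


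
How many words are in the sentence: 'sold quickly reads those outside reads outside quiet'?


Counting words by splitting on spaces:
  Word 1: 'sold'
  Word 2: 'quickly'
  Word 3: 'reads'
  Word 4: 'those'
  Word 5: 'outside'
  Word 6: 'reads'
  Word 7: 'outside'
  Word 8: 'quiet'
Total words: 8

8


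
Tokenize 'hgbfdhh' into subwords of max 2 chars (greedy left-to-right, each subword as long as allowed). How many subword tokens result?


'hgbfdhh' has 7 characters.
Chunking with max size 2:
  Chunk 1: 'hg' (positions 0-1)
  Chunk 2: 'bf' (positions 2-3)
  Chunk 3: 'dh' (positions 4-5)
  Chunk 4: 'h' (positions 6-6)
Total chunks: ceil(7 / 2) = 4

4


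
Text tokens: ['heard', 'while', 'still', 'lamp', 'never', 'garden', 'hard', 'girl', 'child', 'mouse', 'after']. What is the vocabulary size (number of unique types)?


Listing all tokens and tracking unique types:
  Token 1: 'heard' -> NEW (unique so far: 1)
  Token 2: 'while' -> NEW (unique so far: 2)
  Token 3: 'still' -> NEW (unique so far: 3)
  Token 4: 'lamp' -> NEW (unique so far: 4)
  Token 5: 'never' -> NEW (unique so far: 5)
  Token 6: 'garden' -> NEW (unique so far: 6)
  Token 7: 'hard' -> NEW (unique so far: 7)
  Token 8: 'girl' -> NEW (unique so far: 8)
  Token 9: 'child' -> NEW (unique so far: 9)
  Token 10: 'mouse' -> NEW (unique so far: 10)
  Token 11: 'after' -> NEW (unique so far: 11)
Unique types: ('after', 'child', 'garden', 'girl', 'hard', 'heard', 'lamp', 'mouse', 'never', 'still', 'while')
Vocabulary size: 11

11


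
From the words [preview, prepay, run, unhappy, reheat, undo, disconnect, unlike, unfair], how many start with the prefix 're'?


Checking each word for prefix 're':
  'preview' -> no (count: 0)
  'prepay' -> no (count: 0)
  'run' -> no (count: 0)
  'unhappy' -> no (count: 0)
  'reheat' -> YES, starts with 're' (count: 1)
  'undo' -> no (count: 1)
  'disconnect' -> no (count: 1)
  'unlike' -> no (count: 1)
  'unfair' -> no (count: 1)
Total with prefix 're': 1

1


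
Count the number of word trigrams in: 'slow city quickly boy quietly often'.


Word trigrams from [6] words:
  Trigram 1: (slow city quickly)
  Trigram 2: (city quickly boy)
  Trigram 3: (quickly boy quietly)
  Trigram 4: (boy quietly often)
Total word trigrams: 6 - 2 = 4

4


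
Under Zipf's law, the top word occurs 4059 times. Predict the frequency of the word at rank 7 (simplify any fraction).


Zipf's law: freq(rank) = f1 / rank
f1 = 4059, rank = 7
freq = 4059 / 7
GCD(4059, 7) = 1
Simplified: 4059/7

4059/7


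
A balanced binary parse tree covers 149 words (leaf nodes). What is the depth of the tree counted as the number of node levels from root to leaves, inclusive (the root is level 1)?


In a balanced binary tree with n leaves the deepest leaf is ceil(log2(n)) edges below the root,
so counting node levels inclusive of root and leaves gives ceil(log2(n)) + 1 levels.
log2(149) = 7.2192
ceil(7.2192) = 8
levels = 8 + 1 = 9

9


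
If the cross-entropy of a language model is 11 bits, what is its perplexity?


Perplexity formula: PP = 2^H
H = 11
PP = 2^11
PP = 2^11 = 2048

2048


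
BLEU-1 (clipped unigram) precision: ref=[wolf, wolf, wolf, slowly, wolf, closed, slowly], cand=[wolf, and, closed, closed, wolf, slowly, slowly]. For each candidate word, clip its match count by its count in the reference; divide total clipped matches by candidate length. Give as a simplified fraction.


Reference word counts: {'closed': 1, 'slowly': 2, 'wolf': 4}
Checking each candidate word (with clipping):
  'wolf' -> in reference (ref count 4, used 1/4) -> match (matches: 1)
  'and' -> not in reference -> no match (matches: 1)
  'closed' -> in reference (ref count 1, used 1/1) -> match (matches: 2)
  'closed' -> ref count 1 already used up (1/1) -> clipped, no match (matches: 2)
  'wolf' -> in reference (ref count 4, used 2/4) -> match (matches: 3)
  'slowly' -> in reference (ref count 2, used 1/2) -> match (matches: 4)
  'slowly' -> in reference (ref count 2, used 2/2) -> match (matches: 5)
Clipped matches: 5, Candidate length: 7
Precision = 5/7

5/7


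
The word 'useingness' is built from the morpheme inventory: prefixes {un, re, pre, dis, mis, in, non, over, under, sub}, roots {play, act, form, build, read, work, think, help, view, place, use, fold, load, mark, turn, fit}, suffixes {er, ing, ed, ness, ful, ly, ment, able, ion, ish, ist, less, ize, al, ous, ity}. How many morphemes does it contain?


Segmenting 'useingness' against the inventory:
  'use' -> root (morpheme 1)
  'ing' -> suffix (morpheme 2)
  'ness' -> suffix (morpheme 3)
Total morphemes: 3

3


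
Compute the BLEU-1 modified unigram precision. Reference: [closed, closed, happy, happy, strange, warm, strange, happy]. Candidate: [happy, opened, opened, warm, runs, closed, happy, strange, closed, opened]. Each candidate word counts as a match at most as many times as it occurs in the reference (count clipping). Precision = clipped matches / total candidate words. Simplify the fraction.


Reference word counts: {'closed': 2, 'happy': 3, 'strange': 2, 'warm': 1}
Checking each candidate word (with clipping):
  'happy' -> in reference (ref count 3, used 1/3) -> match (matches: 1)
  'opened' -> not in reference -> no match (matches: 1)
  'opened' -> not in reference -> no match (matches: 1)
  'warm' -> in reference (ref count 1, used 1/1) -> match (matches: 2)
  'runs' -> not in reference -> no match (matches: 2)
  'closed' -> in reference (ref count 2, used 1/2) -> match (matches: 3)
  'happy' -> in reference (ref count 3, used 2/3) -> match (matches: 4)
  'strange' -> in reference (ref count 2, used 1/2) -> match (matches: 5)
  'closed' -> in reference (ref count 2, used 2/2) -> match (matches: 6)
  'opened' -> not in reference -> no match (matches: 6)
Clipped matches: 6, Candidate length: 10
Precision = 6/10 = 3/5

3/5


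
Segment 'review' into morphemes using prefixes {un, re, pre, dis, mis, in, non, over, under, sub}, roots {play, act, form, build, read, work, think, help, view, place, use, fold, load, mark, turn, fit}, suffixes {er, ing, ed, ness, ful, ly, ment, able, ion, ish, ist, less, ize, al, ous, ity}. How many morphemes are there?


Segmenting 'review' against the inventory:
  're' -> prefix (morpheme 1)
  'view' -> root (morpheme 2)
Total morphemes: 2

2


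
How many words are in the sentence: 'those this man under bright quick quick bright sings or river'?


Counting words by splitting on spaces:
  Word 1: 'those'
  Word 2: 'this'
  Word 3: 'man'
  Word 4: 'under'
  Word 5: 'bright'
  Word 6: 'quick'
  Word 7: 'quick'
  Word 8: 'bright'
  Word 9: 'sings'
  Word 10: 'or'
  Word 11: 'river'
Total words: 11

11


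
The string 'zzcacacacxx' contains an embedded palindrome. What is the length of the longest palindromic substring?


Scanning 'zzcacacacxx' for palindromic substrings.
Substring at positions 2-8: 'cacacac'.
Check: reverse('cacacac') = 'cacacac' -> palindrome confirmed.
Neighbouring characters ('z' / 'x') break symmetry, so it cannot extend further.
No longer palindromic substring exists; longest length = 7

7


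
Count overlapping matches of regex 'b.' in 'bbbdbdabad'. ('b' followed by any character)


Pattern: b. means 'b' followed by any character.
Scanning 'bbbdbdabad' position-by-position:
  Pos 0: window 'bb' -> MATCH
  Pos 1: window 'bb' -> MATCH
  Pos 2: window 'bd' -> MATCH
  Pos 3: window 'db' -> no
  Pos 4: window 'bd' -> MATCH
  Pos 5: window 'da' -> no
  Pos 6: window 'ab' -> no
  Pos 7: window 'ba' -> MATCH
  Pos 8: window 'ad' -> no
  Pos 9: window 'd' -> no
Total matches: 5

5


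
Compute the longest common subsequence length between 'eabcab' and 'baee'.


DP table for LCS of 'eabcab' and 'baee':
       b  a  e  e
    0  0  0  0  0
  e 0  0  0  1  1
  a 0  0  1  1  1
  b 0  1  1  1  1
  c 0  1  1  1  1
  a 0  1  2  2  2
  b 0  1  2  2  2
LCS: 'ba'
LCS length = 2

2


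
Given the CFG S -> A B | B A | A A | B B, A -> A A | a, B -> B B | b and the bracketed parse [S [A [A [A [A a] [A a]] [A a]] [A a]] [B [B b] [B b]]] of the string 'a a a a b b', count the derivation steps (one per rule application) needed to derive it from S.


Every bracketed nonterminal node [X ...] in the tree is produced by exactly one rule application.
Reading the tree off as a leftmost derivation:
  Step 1: S  =>  A B   (applied S -> A B)
  Step 2: A B  =>  A A B   (applied A -> A A)
  Step 3: A A B  =>  A A A B   (applied A -> A A)
  Step 4: A A A B  =>  A A A A B   (applied A -> A A)
  Step 5: A A A A B  =>  a A A A B   (applied A -> a)
  Step 6: a A A A B  =>  a a A A B   (applied A -> a)
  Step 7: a a A A B  =>  a a a A B   (applied A -> a)
  Step 8: a a a A B  =>  a a a a B   (applied A -> a)
  Step 9: a a a a B  =>  a a a a B B   (applied B -> B B)
  Step 10: a a a a B B  =>  a a a a b B   (applied B -> b)
  Step 11: a a a a b B  =>  a a a a b b   (applied B -> b)
Final yield: a a a a b b
Total rewrite steps: 11

11


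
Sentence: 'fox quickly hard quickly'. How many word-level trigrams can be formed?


Word trigrams from [4] words:
  Trigram 1: (fox quickly hard)
  Trigram 2: (quickly hard quickly)
Total word trigrams: 4 - 2 = 2

2


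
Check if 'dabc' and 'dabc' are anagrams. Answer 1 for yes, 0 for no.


Sort characters of 'dabc': 'abcd'
Sort characters of 'dabc': 'abcd'
Sorted forms match -> they ARE anagrams
Result: 1

1


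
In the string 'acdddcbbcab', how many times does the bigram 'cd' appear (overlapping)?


Scanning 'acdddcbbcab' for bigram 'cd':
  Position 0: 'ac' -> no
  Position 1: 'cd' -> MATCH
  Position 2: 'dd' -> no
  Position 3: 'dd' -> no
  Position 4: 'dc' -> no
  Position 5: 'cb' -> no
  Position 6: 'bb' -> no
  Position 7: 'bc' -> no
  Position 8: 'ca' -> no
  Position 9: 'ab' -> no
Total matches: 1

1


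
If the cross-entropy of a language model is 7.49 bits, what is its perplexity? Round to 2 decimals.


Perplexity formula: PP = 2^H
H = 7.49
PP = 2^7.49
Decompose: 2^7.49 = 2^7 * 2^0.49
2^7 = 128, 2^0.49 ~ 1.4044449
PP ~ 128 * 1.4044449 = 179.7689472
Rounded to 2 decimals: 179.77

179.77


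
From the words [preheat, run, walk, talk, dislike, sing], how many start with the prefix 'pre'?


Checking each word for prefix 'pre':
  'preheat' -> YES, starts with 'pre' (count: 1)
  'run' -> no (count: 1)
  'walk' -> no (count: 1)
  'talk' -> no (count: 1)
  'dislike' -> no (count: 1)
  'sing' -> no (count: 1)
Total with prefix 'pre': 1

1


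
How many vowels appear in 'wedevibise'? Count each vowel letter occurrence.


Scanning each character of 'wedevibise':
  Position 1: 'w' -> consonant (running count: 0)
  Position 2: 'e' -> vowel (running count: 1)
  Position 3: 'd' -> consonant (running count: 1)
  Position 4: 'e' -> vowel (running count: 2)
  Position 5: 'v' -> consonant (running count: 2)
  Position 6: 'i' -> vowel (running count: 3)
  Position 7: 'b' -> consonant (running count: 3)
  Position 8: 'i' -> vowel (running count: 4)
  Position 9: 's' -> consonant (running count: 4)
  Position 10: 'e' -> vowel (running count: 5)
Total vowels: 5

5


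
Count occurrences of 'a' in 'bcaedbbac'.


Scanning 'bcaedbbac' for 'a':
  Position 2: 'a' -> MATCH (count: 1)
  Position 7: 'a' -> MATCH (count: 2)
Total occurrences of 'a': 2

2


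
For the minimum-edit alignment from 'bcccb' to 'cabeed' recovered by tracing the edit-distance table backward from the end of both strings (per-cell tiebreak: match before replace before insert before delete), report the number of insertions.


Edit distance = 6. Backtracking from cell (5, 6) with preference match > replace > insert > delete,
then listing the resulting alignment 'bcccb' -> 'cabeed' left to right:
  Step 1: insert 'c' [insertion #1]
  Step 2: replace b->a
  Step 3: replace c->b
  Step 4: replace c->e
  Step 5: replace c->e
  Step 6: replace b->d
Total insertions: 1

1


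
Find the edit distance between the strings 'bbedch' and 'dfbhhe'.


Building DP table for s1='bbedch' (len 6) and s2='dfbhhe' (len 6):
       d  f  b  h  h  e
    0  1  2  3  4  5  6
  b 1  1  2  2  3  4  5
  b 2  2  2  2  3  4  5
  e 3  3  3  3  3  4  4
  d 4  3  4  4  4  4  5
  c 5  4  4  5  5  5  5
  h 6  5  5  5  5  5  6
Edit distance = dp[6][6] = 6

6


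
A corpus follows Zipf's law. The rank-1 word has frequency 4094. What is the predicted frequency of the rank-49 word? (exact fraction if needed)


Zipf's law: freq(rank) = f1 / rank
f1 = 4094, rank = 49
freq = 4094 / 49
GCD(4094, 49) = 1
Simplified: 4094/49

4094/49


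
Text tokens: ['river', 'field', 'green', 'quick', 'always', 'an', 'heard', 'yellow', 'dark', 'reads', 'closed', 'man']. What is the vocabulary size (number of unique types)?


Listing all tokens and tracking unique types:
  Token 1: 'river' -> NEW (unique so far: 1)
  Token 2: 'field' -> NEW (unique so far: 2)
  Token 3: 'green' -> NEW (unique so far: 3)
  Token 4: 'quick' -> NEW (unique so far: 4)
  Token 5: 'always' -> NEW (unique so far: 5)
  Token 6: 'an' -> NEW (unique so far: 6)
  Token 7: 'heard' -> NEW (unique so far: 7)
  Token 8: 'yellow' -> NEW (unique so far: 8)
  Token 9: 'dark' -> NEW (unique so far: 9)
  Token 10: 'reads' -> NEW (unique so far: 10)
  Token 11: 'closed' -> NEW (unique so far: 11)
  Token 12: 'man' -> NEW (unique so far: 12)
Unique types: ('always', 'an', 'closed', 'dark', 'field', 'green', 'heard', 'man', 'quick', 'reads', 'river', 'yellow')
Vocabulary size: 12

12


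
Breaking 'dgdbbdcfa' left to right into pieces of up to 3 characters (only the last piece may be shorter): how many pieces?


'dgdbbdcfa' has 9 characters.
Chunking with max size 3:
  Chunk 1: 'dgd' (positions 0-2)
  Chunk 2: 'bbd' (positions 3-5)
  Chunk 3: 'cfa' (positions 6-8)
Total chunks: ceil(9 / 3) = 3

3


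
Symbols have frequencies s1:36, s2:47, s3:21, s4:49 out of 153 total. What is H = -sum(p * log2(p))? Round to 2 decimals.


Computing entropy H = -sum(p_i * log2(p_i)):
  s1: p = 36/153 = 0.2353, -p*log2(p) = 0.4912
  s2: p = 47/153 = 0.3072, -p*log2(p) = 0.5231
  s3: p = 21/153 = 0.1373, -p*log2(p) = 0.3932
  s4: p = 49/153 = 0.3203, -p*log2(p) = 0.5261
H = sum of terms = 1.9336
Rounded to 2 decimals: 1.93

1.93


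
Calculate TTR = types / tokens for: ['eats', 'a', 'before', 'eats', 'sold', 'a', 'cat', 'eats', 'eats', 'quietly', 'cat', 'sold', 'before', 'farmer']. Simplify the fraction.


Tokens: 14
Unique types: ('a', 'before', 'cat', 'eats', 'farmer', 'quietly', 'sold') = 7
TTR = 7/14
Simplify: divide both by 7 -> 1/2
TTR = 1/2

1/2


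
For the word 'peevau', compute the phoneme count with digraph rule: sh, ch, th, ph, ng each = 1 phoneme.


Parsing 'peevau' greedily, digraphs first:
  'p' -> consonant phoneme (phonemes so far: 1)
  'e' -> vowel phoneme (phonemes so far: 2)
  'e' -> vowel phoneme (phonemes so far: 3)
  'v' -> consonant phoneme (phonemes so far: 4)
  'a' -> vowel phoneme (phonemes so far: 5)
  'u' -> vowel phoneme (phonemes so far: 6)
Total phonemes: 6

6


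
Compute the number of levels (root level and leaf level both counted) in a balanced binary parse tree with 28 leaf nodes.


In a balanced binary tree with n leaves the deepest leaf is ceil(log2(n)) edges below the root,
so counting node levels inclusive of root and leaves gives ceil(log2(n)) + 1 levels.
log2(28) = 4.8074
ceil(4.8074) = 5
levels = 5 + 1 = 6

6


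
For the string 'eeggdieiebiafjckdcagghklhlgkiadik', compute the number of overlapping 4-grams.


String 'eeggdieiebiafjckdcagghklhlgkiadik' has length L = 33.
Number of overlapping n-grams = L - n + 1
Substituting: 33 - 4 + 1 = 30

30


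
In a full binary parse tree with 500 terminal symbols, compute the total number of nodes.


Leaf nodes (terminals): 500
Internal nodes = n - 1 = 500 - 1 = 499
Total = leaves + internal = 500 + 499 = 999

999


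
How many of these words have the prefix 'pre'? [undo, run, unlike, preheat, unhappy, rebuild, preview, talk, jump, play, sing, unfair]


Checking each word for prefix 'pre':
  'undo' -> no (count: 0)
  'run' -> no (count: 0)
  'unlike' -> no (count: 0)
  'preheat' -> YES, starts with 'pre' (count: 1)
  'unhappy' -> no (count: 1)
  'rebuild' -> no (count: 1)
  'preview' -> YES, starts with 'pre' (count: 2)
  'talk' -> no (count: 2)
  'jump' -> no (count: 2)
  'play' -> no (count: 2)
  'sing' -> no (count: 2)
  'unfair' -> no (count: 2)
Total with prefix 'pre': 2

2


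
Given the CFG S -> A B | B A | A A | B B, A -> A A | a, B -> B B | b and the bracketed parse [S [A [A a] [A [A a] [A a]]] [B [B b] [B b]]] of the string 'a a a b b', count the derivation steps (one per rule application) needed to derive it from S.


Every bracketed nonterminal node [X ...] in the tree is produced by exactly one rule application.
Reading the tree off as a leftmost derivation:
  Step 1: S  =>  A B   (applied S -> A B)
  Step 2: A B  =>  A A B   (applied A -> A A)
  Step 3: A A B  =>  a A B   (applied A -> a)
  Step 4: a A B  =>  a A A B   (applied A -> A A)
  Step 5: a A A B  =>  a a A B   (applied A -> a)
  Step 6: a a A B  =>  a a a B   (applied A -> a)
  Step 7: a a a B  =>  a a a B B   (applied B -> B B)
  Step 8: a a a B B  =>  a a a b B   (applied B -> b)
  Step 9: a a a b B  =>  a a a b b   (applied B -> b)
Final yield: a a a b b
Total rewrite steps: 9

9


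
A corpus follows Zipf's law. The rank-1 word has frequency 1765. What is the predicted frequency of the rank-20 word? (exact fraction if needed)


Zipf's law: freq(rank) = f1 / rank
f1 = 1765, rank = 20
freq = 1765 / 20
GCD(1765, 20) = 5
Simplified: 353/4

353/4


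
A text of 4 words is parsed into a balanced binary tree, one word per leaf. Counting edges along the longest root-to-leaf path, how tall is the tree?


In a balanced binary tree with n leaves the deepest leaf is ceil(log2(n)) edges below the root.
log2(4) = 2.0000
ceil(2.0000) = 2
height (edges) = 2

2


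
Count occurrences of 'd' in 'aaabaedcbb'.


Scanning 'aaabaedcbb' for 'd':
  Position 6: 'd' -> MATCH (count: 1)
Total occurrences of 'd': 1

1


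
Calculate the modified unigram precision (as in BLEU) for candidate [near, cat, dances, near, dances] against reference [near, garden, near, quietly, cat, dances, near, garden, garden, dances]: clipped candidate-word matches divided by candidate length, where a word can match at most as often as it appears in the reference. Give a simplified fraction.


Reference word counts: {'cat': 1, 'dances': 2, 'garden': 3, 'near': 3, 'quietly': 1}
Checking each candidate word (with clipping):
  'near' -> in reference (ref count 3, used 1/3) -> match (matches: 1)
  'cat' -> in reference (ref count 1, used 1/1) -> match (matches: 2)
  'dances' -> in reference (ref count 2, used 1/2) -> match (matches: 3)
  'near' -> in reference (ref count 3, used 2/3) -> match (matches: 4)
  'dances' -> in reference (ref count 2, used 2/2) -> match (matches: 5)
Clipped matches: 5, Candidate length: 5
Precision = 5/5 = 1

1


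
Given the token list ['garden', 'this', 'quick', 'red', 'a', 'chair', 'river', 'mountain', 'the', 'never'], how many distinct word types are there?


Listing all tokens and tracking unique types:
  Token 1: 'garden' -> NEW (unique so far: 1)
  Token 2: 'this' -> NEW (unique so far: 2)
  Token 3: 'quick' -> NEW (unique so far: 3)
  Token 4: 'red' -> NEW (unique so far: 4)
  Token 5: 'a' -> NEW (unique so far: 5)
  Token 6: 'chair' -> NEW (unique so far: 6)
  Token 7: 'river' -> NEW (unique so far: 7)
  Token 8: 'mountain' -> NEW (unique so far: 8)
  Token 9: 'the' -> NEW (unique so far: 9)
  Token 10: 'never' -> NEW (unique so far: 10)
Unique types: ('a', 'chair', 'garden', 'mountain', 'never', 'quick', 'red', 'river', 'the', 'this')
Vocabulary size: 10

10


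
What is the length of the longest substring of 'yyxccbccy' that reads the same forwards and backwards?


Scanning 'yyxccbccy' for palindromic substrings.
Substring at positions 3-7: 'ccbcc'.
Check: reverse('ccbcc') = 'ccbcc' -> palindrome confirmed.
Neighbouring characters ('x' / 'y') break symmetry, so it cannot extend further.
No longer palindromic substring exists; longest length = 5

5


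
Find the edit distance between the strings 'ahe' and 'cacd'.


Building DP table for s1='ahe' (len 3) and s2='cacd' (len 4):
       c  a  c  d
    0  1  2  3  4
  a 1  1  1  2  3
  h 2  2  2  2  3
  e 3  3  3  3  3
Edit distance = dp[3][4] = 3

3


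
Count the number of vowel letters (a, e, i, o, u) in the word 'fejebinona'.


Scanning each character of 'fejebinona':
  Position 1: 'f' -> consonant (running count: 0)
  Position 2: 'e' -> vowel (running count: 1)
  Position 3: 'j' -> consonant (running count: 1)
  Position 4: 'e' -> vowel (running count: 2)
  Position 5: 'b' -> consonant (running count: 2)
  Position 6: 'i' -> vowel (running count: 3)
  Position 7: 'n' -> consonant (running count: 3)
  Position 8: 'o' -> vowel (running count: 4)
  Position 9: 'n' -> consonant (running count: 4)
  Position 10: 'a' -> vowel (running count: 5)
Total vowels: 5

5


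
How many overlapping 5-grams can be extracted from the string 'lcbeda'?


String 'lcbeda' has length L = 6.
Number of overlapping n-grams = L - n + 1
Substituting: 6 - 5 + 1 = 2

2


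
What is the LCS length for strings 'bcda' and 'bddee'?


DP table for LCS of 'bcda' and 'bddee':
       b  d  d  e  e
    0  0  0  0  0  0
  b 0  1  1  1  1  1
  c 0  1  1  1  1  1
  d 0  1  2  2  2  2
  a 0  1  2  2  2  2
LCS: 'bd'
LCS length = 2

2


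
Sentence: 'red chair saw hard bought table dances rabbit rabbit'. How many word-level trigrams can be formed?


Word trigrams from [9] words:
  Trigram 1: (red chair saw)
  Trigram 2: (chair saw hard)
  Trigram 3: (saw hard bought)
  Trigram 4: (hard bought table)
  Trigram 5: (bought table dances)
  Trigram 6: (table dances rabbit)
  Trigram 7: (dances rabbit rabbit)
Total word trigrams: 9 - 2 = 7

7


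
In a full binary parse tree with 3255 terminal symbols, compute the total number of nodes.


Leaf nodes (terminals): 3255
Internal nodes = n - 1 = 3255 - 1 = 3254
Total = leaves + internal = 3255 + 3254 = 6509

6509


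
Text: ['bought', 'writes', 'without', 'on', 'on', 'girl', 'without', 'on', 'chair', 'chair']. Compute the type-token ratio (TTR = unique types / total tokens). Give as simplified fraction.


Tokens: 10
Unique types: ('bought', 'chair', 'girl', 'on', 'without', 'writes') = 6
TTR = 6/10
Simplify: divide both by 2 -> 3/5
TTR = 3/5

3/5


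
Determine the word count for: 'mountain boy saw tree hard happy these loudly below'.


Counting words by splitting on spaces:
  Word 1: 'mountain'
  Word 2: 'boy'
  Word 3: 'saw'
  Word 4: 'tree'
  Word 5: 'hard'
  Word 6: 'happy'
  Word 7: 'these'
  Word 8: 'loudly'
  Word 9: 'below'
Total words: 9

9


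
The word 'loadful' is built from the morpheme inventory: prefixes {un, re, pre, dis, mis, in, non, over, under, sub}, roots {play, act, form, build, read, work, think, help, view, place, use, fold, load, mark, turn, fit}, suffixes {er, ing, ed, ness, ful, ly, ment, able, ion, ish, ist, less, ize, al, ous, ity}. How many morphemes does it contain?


Segmenting 'loadful' against the inventory:
  'load' -> root (morpheme 1)
  'ful' -> suffix (morpheme 2)
Total morphemes: 2

2


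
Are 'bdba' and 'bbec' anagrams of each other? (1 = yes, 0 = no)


Sort characters of 'bdba': 'abbd'
Sort characters of 'bbec': 'bbce'
Sorted forms differ -> they are NOT anagrams
Result: 0

0
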